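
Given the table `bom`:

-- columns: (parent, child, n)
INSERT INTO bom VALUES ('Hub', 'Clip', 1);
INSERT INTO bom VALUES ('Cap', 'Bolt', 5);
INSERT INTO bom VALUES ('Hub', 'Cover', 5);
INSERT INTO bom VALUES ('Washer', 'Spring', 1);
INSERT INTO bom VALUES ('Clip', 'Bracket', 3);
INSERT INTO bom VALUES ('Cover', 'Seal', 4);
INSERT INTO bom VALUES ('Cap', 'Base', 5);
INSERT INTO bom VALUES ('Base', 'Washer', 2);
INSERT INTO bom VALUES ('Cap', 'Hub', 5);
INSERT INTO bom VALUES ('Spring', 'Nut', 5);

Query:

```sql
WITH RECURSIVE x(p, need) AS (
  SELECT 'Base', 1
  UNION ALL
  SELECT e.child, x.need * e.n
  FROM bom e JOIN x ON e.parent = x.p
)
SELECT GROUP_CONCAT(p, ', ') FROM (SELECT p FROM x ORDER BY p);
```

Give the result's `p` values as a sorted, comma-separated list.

Base, Nut, Spring, Washer

Base: (Base, need=1).
Iteration 1: components of {Base} -> Washer = 1*2 = 2.
Iteration 2: components of {Washer} -> Spring = 2*1 = 2.
Iteration 3: components of {Spring} -> Nut = 2*5 = 10.
Iteration 4: no further components; recursion stops.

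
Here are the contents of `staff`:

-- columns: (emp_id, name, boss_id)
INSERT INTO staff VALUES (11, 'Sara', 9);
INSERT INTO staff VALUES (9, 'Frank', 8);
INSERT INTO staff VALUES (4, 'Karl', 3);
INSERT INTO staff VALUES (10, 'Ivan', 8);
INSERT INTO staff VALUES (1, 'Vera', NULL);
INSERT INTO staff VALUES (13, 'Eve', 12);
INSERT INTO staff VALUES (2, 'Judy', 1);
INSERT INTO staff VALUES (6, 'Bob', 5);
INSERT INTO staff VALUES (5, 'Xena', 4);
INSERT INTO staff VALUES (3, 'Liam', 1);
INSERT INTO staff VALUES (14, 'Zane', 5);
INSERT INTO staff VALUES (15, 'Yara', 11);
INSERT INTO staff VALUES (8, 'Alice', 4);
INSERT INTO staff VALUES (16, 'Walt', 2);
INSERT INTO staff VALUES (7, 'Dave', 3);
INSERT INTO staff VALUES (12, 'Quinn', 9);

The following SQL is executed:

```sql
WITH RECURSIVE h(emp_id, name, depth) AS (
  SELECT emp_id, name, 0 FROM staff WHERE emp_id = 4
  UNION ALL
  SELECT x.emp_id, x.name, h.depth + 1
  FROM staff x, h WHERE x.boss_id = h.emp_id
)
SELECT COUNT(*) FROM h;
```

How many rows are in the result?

11

Base: emp_id=4 (Karl) at depth 0.
Iteration 1: rows with boss_id in {4} -> Xena (id 5, depth 1), Alice (id 8, depth 1).
Iteration 2: rows with boss_id in {5,8} -> Bob (id 6, depth 2), Frank (id 9, depth 2), Ivan (id 10, depth 2), Zane (id 14, depth 2).
Iteration 3: rows with boss_id in {6,9,10,14} -> Sara (id 11, depth 3), Quinn (id 12, depth 3).
Iteration 4: rows with boss_id in {11,12} -> Eve (id 13, depth 4), Yara (id 15, depth 4).
Iteration 5: no rows with boss_id in {13,15}; recursion stops.
Total rows emitted: 11.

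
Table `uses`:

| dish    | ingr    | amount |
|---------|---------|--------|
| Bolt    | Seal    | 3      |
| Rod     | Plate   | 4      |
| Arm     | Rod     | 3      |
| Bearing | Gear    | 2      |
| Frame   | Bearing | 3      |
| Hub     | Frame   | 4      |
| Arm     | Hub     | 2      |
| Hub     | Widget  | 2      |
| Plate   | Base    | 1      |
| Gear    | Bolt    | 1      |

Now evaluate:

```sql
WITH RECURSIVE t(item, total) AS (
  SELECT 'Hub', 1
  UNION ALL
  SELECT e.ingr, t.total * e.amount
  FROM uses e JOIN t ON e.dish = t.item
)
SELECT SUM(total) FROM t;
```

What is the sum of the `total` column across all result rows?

Base: (Hub, total=1).
Iteration 1: components of {Hub} -> Frame = 1*4 = 4, Widget = 1*2 = 2.
Iteration 2: components of {Frame,Widget} -> Bearing = 4*3 = 12.
Iteration 3: components of {Bearing} -> Gear = 12*2 = 24.
Iteration 4: components of {Gear} -> Bolt = 24*1 = 24.
Iteration 5: components of {Bolt} -> Seal = 24*3 = 72.
Iteration 6: no further components; recursion stops.
SUM(total) = 1 + 4 + 2 + 12 + 24 + 24 + 72 = 139.

139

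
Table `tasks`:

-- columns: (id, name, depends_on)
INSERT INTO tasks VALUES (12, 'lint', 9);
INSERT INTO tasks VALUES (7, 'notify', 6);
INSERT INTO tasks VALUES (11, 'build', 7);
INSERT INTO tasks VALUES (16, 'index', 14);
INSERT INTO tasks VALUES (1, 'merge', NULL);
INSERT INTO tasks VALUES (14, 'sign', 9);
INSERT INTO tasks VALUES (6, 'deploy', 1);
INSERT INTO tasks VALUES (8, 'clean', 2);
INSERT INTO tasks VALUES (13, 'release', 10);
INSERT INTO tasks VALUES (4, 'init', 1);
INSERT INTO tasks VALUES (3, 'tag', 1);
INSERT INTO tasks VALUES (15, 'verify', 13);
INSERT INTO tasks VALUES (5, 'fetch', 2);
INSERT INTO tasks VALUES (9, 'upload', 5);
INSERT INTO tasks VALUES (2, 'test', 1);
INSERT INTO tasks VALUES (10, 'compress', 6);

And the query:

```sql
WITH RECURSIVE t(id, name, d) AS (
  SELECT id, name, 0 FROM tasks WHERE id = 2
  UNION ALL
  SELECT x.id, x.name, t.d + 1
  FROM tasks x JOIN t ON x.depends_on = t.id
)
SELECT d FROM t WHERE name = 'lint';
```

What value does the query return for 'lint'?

3

Base: id=2 (test) at d 0.
Iteration 1: rows with depends_on in {2} -> fetch (id 5, d 1), clean (id 8, d 1).
Iteration 2: rows with depends_on in {5,8} -> upload (id 9, d 2).
Iteration 3: rows with depends_on in {9} -> lint (id 12, d 3), sign (id 14, d 3).
Iteration 4: rows with depends_on in {12,14} -> index (id 16, d 4).
Iteration 5: no rows with depends_on in {16}; recursion stops.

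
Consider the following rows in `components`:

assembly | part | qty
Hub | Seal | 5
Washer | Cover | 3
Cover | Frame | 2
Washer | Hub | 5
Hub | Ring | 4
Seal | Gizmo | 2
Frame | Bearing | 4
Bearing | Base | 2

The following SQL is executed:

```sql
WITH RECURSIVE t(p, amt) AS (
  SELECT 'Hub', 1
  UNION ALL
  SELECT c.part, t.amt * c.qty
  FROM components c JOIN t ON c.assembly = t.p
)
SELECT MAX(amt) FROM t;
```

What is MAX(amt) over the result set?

Base: (Hub, amt=1).
Iteration 1: components of {Hub} -> Ring = 1*4 = 4, Seal = 1*5 = 5.
Iteration 2: components of {Ring,Seal} -> Gizmo = 5*2 = 10.
Iteration 3: no further components; recursion stops.
amt values: 1, 5, 4, 10; the maximum is 10.

10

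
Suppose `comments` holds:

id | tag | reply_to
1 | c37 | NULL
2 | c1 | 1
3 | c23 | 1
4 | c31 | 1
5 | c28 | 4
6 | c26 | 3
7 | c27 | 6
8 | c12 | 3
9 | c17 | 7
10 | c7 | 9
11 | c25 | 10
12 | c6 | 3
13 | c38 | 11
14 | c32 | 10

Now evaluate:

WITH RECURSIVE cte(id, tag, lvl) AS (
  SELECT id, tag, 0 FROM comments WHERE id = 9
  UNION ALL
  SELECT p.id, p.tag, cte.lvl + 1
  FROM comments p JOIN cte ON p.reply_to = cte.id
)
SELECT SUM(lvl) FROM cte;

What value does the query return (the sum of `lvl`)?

8

Base: id=9 (c17) at lvl 0.
Iteration 1: rows with reply_to in {9} -> c7 (id 10, lvl 1).
Iteration 2: rows with reply_to in {10} -> c25 (id 11, lvl 2), c32 (id 14, lvl 2).
Iteration 3: rows with reply_to in {11,14} -> c38 (id 13, lvl 3).
Iteration 4: no rows with reply_to in {13}; recursion stops.
SUM(lvl) = 0 + 1 + 2 + 2 + 3 = 8.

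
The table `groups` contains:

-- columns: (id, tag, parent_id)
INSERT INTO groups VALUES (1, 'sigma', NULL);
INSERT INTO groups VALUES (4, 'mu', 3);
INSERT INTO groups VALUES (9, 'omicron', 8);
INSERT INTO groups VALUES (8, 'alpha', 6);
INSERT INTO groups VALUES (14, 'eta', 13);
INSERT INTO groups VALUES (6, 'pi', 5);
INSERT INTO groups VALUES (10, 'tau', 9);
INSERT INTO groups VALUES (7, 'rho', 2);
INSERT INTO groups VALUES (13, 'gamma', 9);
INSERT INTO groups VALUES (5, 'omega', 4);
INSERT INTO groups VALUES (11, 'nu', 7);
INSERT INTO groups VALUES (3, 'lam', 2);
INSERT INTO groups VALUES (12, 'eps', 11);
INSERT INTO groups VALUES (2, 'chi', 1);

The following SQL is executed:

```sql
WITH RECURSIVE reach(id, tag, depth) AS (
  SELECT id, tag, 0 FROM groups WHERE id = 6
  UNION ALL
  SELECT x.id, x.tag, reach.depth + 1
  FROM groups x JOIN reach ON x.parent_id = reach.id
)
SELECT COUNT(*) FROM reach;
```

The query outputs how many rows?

6

Base: id=6 (pi) at depth 0.
Iteration 1: rows with parent_id in {6} -> alpha (id 8, depth 1).
Iteration 2: rows with parent_id in {8} -> omicron (id 9, depth 2).
Iteration 3: rows with parent_id in {9} -> tau (id 10, depth 3), gamma (id 13, depth 3).
Iteration 4: rows with parent_id in {10,13} -> eta (id 14, depth 4).
Iteration 5: no rows with parent_id in {14}; recursion stops.
Total rows emitted: 6.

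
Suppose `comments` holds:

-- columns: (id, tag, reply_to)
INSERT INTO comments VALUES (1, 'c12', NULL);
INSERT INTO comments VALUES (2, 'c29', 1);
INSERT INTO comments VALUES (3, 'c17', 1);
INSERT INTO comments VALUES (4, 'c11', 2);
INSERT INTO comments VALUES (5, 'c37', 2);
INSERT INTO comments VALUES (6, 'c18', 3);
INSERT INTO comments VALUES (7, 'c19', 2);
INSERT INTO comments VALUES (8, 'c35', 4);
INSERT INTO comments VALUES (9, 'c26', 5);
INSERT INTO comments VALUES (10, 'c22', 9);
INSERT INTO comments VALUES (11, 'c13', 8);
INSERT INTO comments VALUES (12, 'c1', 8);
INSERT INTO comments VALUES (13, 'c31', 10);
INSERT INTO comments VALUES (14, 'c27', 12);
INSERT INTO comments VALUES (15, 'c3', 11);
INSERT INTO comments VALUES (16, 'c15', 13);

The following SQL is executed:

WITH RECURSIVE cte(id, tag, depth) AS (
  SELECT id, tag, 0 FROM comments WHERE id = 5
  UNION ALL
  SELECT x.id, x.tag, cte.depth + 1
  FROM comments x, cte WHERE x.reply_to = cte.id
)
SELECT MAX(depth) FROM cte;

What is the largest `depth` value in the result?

4

Base: id=5 (c37) at depth 0.
Iteration 1: rows with reply_to in {5} -> c26 (id 9, depth 1).
Iteration 2: rows with reply_to in {9} -> c22 (id 10, depth 2).
Iteration 3: rows with reply_to in {10} -> c31 (id 13, depth 3).
Iteration 4: rows with reply_to in {13} -> c15 (id 16, depth 4).
Iteration 5: no rows with reply_to in {16}; recursion stops.
depth values: 0, 1, 2, 3, 4; the maximum is 4.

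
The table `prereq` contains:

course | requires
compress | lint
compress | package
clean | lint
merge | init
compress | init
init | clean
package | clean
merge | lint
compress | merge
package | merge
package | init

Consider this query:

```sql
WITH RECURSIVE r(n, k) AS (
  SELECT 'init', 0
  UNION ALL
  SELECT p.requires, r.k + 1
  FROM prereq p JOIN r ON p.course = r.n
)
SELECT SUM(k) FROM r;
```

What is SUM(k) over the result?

Base: (init, k=0).
Iteration 1: edges from {init} -> (clean, k=1).
Iteration 2: edges from {clean} -> (lint, k=2).
Iteration 3: no outgoing edges from {lint}; recursion stops.
SUM(k) = 0 + 1 + 2 = 3.

3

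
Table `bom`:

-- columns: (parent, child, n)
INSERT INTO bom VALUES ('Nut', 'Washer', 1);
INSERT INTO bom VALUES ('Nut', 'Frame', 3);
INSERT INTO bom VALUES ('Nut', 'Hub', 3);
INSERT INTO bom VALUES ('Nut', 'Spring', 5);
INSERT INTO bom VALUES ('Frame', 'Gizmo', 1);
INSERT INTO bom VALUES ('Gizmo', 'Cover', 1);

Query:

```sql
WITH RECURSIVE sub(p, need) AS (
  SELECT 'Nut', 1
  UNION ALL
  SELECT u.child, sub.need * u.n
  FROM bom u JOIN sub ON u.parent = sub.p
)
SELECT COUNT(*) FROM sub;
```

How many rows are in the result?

Base: (Nut, need=1).
Iteration 1: components of {Nut} -> Frame = 1*3 = 3, Hub = 1*3 = 3, Spring = 1*5 = 5, Washer = 1*1 = 1.
Iteration 2: components of {Frame,Hub,Spring,Washer} -> Gizmo = 3*1 = 3.
Iteration 3: components of {Gizmo} -> Cover = 3*1 = 3.
Iteration 4: no further components; recursion stops.
Total rows emitted: 7.

7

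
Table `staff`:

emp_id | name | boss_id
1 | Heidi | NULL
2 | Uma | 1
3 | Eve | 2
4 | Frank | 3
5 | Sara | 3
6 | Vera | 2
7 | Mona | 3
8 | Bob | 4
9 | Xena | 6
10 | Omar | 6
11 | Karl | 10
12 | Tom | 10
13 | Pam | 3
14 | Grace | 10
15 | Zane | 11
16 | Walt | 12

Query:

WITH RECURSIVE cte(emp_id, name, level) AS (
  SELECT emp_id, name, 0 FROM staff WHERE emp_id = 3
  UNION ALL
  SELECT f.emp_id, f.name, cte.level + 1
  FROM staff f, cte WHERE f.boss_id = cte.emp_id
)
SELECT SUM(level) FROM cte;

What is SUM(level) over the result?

Base: emp_id=3 (Eve) at level 0.
Iteration 1: rows with boss_id in {3} -> Frank (id 4, level 1), Sara (id 5, level 1), Mona (id 7, level 1), Pam (id 13, level 1).
Iteration 2: rows with boss_id in {4,5,7,13} -> Bob (id 8, level 2).
Iteration 3: no rows with boss_id in {8}; recursion stops.
SUM(level) = 0 + 1 + 1 + 1 + 1 + 2 = 6.

6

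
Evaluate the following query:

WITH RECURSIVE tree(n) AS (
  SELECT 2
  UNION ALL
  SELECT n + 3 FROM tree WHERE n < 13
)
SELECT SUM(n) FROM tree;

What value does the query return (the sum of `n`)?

Base: n=2.
Iteration 1: 2 < 13 holds -> n = 2 + 3 = 5.
Iteration 2: 5 < 13 holds -> n = 5 + 3 = 8.
Iteration 3: 8 < 13 holds -> n = 8 + 3 = 11.
Iteration 4: 11 < 13 holds -> n = 11 + 3 = 14.
Iteration 5: 14 < 13 fails; recursion stops.
SUM(n) = 2 + 5 + 8 + 11 + 14 = 40.

40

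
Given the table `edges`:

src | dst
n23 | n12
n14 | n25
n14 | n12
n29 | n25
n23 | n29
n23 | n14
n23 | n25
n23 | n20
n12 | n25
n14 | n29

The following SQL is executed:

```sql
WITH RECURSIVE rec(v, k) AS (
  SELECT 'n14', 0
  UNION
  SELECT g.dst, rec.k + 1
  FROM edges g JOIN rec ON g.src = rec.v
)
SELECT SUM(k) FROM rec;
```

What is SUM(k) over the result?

5

Base: (n14, k=0).
Iteration 1: edges from {n14} -> (n12, k=1), (n25, k=1), (n29, k=1).
Iteration 2: edges from {n12,n25,n29} -> (n25, k=2). [UNION drops 1 duplicate row(s)]
Iteration 3: no outgoing edges from {n25}; recursion stops.
SUM(k) = 0 + 1 + 1 + 1 + 2 = 5.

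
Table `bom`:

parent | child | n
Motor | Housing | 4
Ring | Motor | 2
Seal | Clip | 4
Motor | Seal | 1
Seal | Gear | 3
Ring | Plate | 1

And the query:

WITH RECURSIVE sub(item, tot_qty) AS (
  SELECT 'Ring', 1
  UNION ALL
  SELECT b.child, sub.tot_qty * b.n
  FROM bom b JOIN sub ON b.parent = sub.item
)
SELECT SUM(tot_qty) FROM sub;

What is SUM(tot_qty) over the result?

Base: (Ring, tot_qty=1).
Iteration 1: components of {Ring} -> Motor = 1*2 = 2, Plate = 1*1 = 1.
Iteration 2: components of {Motor,Plate} -> Housing = 2*4 = 8, Seal = 2*1 = 2.
Iteration 3: components of {Housing,Seal} -> Clip = 2*4 = 8, Gear = 2*3 = 6.
Iteration 4: no further components; recursion stops.
SUM(tot_qty) = 1 + 2 + 1 + 2 + 8 + 6 + 8 = 28.

28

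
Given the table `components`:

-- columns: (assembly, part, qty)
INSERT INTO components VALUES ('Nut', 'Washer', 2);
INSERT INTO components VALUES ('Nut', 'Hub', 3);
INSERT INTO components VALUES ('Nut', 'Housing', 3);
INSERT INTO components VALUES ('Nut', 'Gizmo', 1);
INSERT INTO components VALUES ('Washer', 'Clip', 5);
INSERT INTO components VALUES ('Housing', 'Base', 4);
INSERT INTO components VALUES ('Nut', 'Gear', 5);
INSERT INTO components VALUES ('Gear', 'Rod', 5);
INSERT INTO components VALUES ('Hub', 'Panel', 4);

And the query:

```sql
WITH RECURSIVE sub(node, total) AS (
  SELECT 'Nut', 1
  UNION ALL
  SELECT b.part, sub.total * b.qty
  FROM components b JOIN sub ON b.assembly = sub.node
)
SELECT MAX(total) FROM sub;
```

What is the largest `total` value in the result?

25

Base: (Nut, total=1).
Iteration 1: components of {Nut} -> Gear = 1*5 = 5, Gizmo = 1*1 = 1, Housing = 1*3 = 3, Hub = 1*3 = 3, Washer = 1*2 = 2.
Iteration 2: components of {Gear,Gizmo,Housing,Hub,Washer} -> Base = 3*4 = 12, Clip = 2*5 = 10, Panel = 3*4 = 12, Rod = 5*5 = 25.
Iteration 3: no further components; recursion stops.
total values: 1, 2, 3, 3, 1, 5, 10, 12, 12, 25; the maximum is 25.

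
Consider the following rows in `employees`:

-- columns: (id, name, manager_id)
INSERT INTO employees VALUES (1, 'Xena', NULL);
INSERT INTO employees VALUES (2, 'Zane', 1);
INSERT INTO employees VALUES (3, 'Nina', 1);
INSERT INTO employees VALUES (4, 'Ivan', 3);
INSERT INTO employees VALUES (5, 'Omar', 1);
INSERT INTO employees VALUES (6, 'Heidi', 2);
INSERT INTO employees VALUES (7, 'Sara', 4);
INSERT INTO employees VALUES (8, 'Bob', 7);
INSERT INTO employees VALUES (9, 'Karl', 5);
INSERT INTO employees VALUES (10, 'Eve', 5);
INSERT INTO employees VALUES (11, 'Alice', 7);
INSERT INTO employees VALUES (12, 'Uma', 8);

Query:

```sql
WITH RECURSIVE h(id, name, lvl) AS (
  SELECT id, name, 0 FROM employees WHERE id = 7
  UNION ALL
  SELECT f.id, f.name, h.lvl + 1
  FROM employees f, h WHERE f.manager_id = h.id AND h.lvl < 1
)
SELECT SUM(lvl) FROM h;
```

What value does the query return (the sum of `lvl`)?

Base: id=7 (Sara) at lvl 0.
Iteration 1: rows with manager_id in {7} -> Bob (id 8, lvl 1), Alice (id 11, lvl 1).
Iteration 2: lvl < 1 fails for all current rows; recursion stops.
SUM(lvl) = 0 + 1 + 1 = 2.

2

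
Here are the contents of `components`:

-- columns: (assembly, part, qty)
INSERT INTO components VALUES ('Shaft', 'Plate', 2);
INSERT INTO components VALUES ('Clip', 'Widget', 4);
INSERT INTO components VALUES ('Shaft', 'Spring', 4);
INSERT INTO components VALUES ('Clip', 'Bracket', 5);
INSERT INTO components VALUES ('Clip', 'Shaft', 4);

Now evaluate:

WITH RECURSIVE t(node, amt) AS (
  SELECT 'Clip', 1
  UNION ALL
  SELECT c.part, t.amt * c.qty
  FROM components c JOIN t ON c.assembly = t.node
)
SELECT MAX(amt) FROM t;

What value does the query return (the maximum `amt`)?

Base: (Clip, amt=1).
Iteration 1: components of {Clip} -> Bracket = 1*5 = 5, Shaft = 1*4 = 4, Widget = 1*4 = 4.
Iteration 2: components of {Bracket,Shaft,Widget} -> Plate = 4*2 = 8, Spring = 4*4 = 16.
Iteration 3: no further components; recursion stops.
amt values: 1, 5, 4, 4, 8, 16; the maximum is 16.

16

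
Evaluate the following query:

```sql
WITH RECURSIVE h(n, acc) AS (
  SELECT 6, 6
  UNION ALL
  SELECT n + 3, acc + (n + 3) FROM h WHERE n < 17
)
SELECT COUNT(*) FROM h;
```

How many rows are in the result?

Base: n=6, acc=6.
Iteration 1: 6 < 17 holds -> n = 6 + 3 = 9, acc = 6 + 9 = 15.
Iteration 2: 9 < 17 holds -> n = 9 + 3 = 12, acc = 15 + 12 = 27.
Iteration 3: 12 < 17 holds -> n = 12 + 3 = 15, acc = 27 + 15 = 42.
Iteration 4: 15 < 17 holds -> n = 15 + 3 = 18, acc = 42 + 18 = 60.
Iteration 5: 18 < 17 fails; recursion stops.
Total rows emitted: 5.

5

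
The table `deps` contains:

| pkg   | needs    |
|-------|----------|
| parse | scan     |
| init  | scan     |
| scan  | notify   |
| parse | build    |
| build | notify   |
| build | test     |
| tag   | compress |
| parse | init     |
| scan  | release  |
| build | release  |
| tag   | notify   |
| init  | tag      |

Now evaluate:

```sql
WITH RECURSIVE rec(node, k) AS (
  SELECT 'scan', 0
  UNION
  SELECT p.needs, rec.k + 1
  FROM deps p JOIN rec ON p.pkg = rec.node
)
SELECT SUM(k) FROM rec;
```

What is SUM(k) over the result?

2

Base: (scan, k=0).
Iteration 1: edges from {scan} -> (notify, k=1), (release, k=1).
Iteration 2: no outgoing edges from {notify,release}; recursion stops.
SUM(k) = 0 + 1 + 1 = 2.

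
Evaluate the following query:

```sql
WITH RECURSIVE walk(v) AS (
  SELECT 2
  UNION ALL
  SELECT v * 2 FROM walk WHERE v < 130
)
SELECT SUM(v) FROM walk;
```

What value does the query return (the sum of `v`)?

510

Base: v=2.
Iteration 1: 2 < 130 holds -> v = 2 * 2 = 4.
Iteration 2: 4 < 130 holds -> v = 4 * 2 = 8.
Iteration 3: 8 < 130 holds -> v = 8 * 2 = 16.
Iteration 4: 16 < 130 holds -> v = 16 * 2 = 32.
Iteration 5: 32 < 130 holds -> v = 32 * 2 = 64.
Iteration 6: 64 < 130 holds -> v = 64 * 2 = 128.
Iteration 7: 128 < 130 holds -> v = 128 * 2 = 256.
Iteration 8: 256 < 130 fails; recursion stops.
SUM(v) = 2 + 4 + 8 + 16 + 32 + 64 + 128 + 256 = 510.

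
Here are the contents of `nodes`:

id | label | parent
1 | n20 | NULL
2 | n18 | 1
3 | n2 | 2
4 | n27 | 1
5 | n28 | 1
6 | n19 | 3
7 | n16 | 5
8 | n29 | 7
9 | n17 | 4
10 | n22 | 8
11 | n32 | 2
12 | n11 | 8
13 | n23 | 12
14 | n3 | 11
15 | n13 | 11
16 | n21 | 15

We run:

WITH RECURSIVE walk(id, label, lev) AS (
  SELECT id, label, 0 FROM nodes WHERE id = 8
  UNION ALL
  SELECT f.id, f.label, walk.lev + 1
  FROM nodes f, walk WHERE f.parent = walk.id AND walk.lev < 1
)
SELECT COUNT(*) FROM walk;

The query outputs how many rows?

Base: id=8 (n29) at lev 0.
Iteration 1: rows with parent in {8} -> n22 (id 10, lev 1), n11 (id 12, lev 1).
Iteration 2: lev < 1 fails for all current rows; recursion stops.
Total rows emitted: 3.

3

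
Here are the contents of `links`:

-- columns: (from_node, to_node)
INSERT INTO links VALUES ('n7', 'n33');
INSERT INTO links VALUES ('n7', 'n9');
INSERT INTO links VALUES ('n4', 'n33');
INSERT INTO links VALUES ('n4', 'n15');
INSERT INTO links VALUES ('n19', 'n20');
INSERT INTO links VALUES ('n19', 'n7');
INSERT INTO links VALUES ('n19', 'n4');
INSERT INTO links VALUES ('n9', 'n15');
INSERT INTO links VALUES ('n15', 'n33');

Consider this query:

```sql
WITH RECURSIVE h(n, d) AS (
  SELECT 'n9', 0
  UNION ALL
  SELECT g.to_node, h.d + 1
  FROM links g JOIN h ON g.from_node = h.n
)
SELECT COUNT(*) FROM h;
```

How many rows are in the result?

Base: (n9, d=0).
Iteration 1: edges from {n9} -> (n15, d=1).
Iteration 2: edges from {n15} -> (n33, d=2).
Iteration 3: no outgoing edges from {n33}; recursion stops.
Total rows emitted: 3.

3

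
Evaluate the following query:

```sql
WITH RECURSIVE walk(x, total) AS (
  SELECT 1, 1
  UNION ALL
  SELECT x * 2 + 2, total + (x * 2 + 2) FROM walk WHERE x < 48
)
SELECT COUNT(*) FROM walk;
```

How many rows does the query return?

6

Base: x=1, total=1.
Iteration 1: 1 < 48 holds -> x = 1 * 2 + 2 = 4, total = 1 + 4 = 5.
Iteration 2: 4 < 48 holds -> x = 4 * 2 + 2 = 10, total = 5 + 10 = 15.
Iteration 3: 10 < 48 holds -> x = 10 * 2 + 2 = 22, total = 15 + 22 = 37.
Iteration 4: 22 < 48 holds -> x = 22 * 2 + 2 = 46, total = 37 + 46 = 83.
Iteration 5: 46 < 48 holds -> x = 46 * 2 + 2 = 94, total = 83 + 94 = 177.
Iteration 6: 94 < 48 fails; recursion stops.
Total rows emitted: 6.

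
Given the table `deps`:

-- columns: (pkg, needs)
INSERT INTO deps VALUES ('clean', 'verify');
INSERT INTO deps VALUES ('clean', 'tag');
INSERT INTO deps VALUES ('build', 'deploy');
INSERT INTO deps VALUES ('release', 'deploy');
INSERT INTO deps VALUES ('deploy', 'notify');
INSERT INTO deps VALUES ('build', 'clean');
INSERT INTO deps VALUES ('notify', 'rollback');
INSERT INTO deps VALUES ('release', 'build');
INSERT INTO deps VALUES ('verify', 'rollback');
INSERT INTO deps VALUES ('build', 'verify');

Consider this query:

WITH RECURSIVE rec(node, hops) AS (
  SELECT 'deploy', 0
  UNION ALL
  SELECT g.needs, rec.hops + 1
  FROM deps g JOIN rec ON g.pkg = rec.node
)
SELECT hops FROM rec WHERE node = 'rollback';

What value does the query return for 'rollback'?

2

Base: (deploy, hops=0).
Iteration 1: edges from {deploy} -> (notify, hops=1).
Iteration 2: edges from {notify} -> (rollback, hops=2).
Iteration 3: no outgoing edges from {rollback}; recursion stops.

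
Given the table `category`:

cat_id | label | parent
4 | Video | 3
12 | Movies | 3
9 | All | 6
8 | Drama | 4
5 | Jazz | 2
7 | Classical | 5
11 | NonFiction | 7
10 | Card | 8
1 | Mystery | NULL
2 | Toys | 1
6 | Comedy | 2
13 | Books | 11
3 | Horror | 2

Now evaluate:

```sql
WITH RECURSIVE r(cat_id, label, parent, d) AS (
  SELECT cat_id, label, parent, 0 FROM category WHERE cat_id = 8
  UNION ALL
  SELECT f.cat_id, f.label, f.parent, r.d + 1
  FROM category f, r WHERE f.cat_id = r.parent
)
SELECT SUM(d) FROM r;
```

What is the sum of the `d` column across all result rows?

10

Base: cat_id=8 (Drama), parent=4, d 0.
Iteration 1: join on cat_id=4 -> Video (id 4, parent=3, d 1).
Iteration 2: join on cat_id=3 -> Horror (id 3, parent=2, d 2).
Iteration 3: join on cat_id=2 -> Toys (id 2, parent=1, d 3).
Iteration 4: join on cat_id=1 -> Mystery (id 1, parent=NULL, d 4).
Iteration 5: parent is NULL; no match; recursion stops.
SUM(d) = 0 + 1 + 2 + 3 + 4 = 10.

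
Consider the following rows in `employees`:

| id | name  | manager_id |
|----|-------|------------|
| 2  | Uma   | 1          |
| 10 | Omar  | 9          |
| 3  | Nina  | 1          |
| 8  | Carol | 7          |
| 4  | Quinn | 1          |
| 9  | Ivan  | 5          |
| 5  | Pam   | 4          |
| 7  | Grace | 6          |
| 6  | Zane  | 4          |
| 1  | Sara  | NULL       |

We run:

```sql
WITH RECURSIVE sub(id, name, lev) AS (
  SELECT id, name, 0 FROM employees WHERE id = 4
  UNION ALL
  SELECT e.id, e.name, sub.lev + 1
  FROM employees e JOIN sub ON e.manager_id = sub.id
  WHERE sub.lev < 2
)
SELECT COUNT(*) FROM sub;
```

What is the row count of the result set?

Base: id=4 (Quinn) at lev 0.
Iteration 1: rows with manager_id in {4} -> Pam (id 5, lev 1), Zane (id 6, lev 1).
Iteration 2: rows with manager_id in {5,6} -> Grace (id 7, lev 2), Ivan (id 9, lev 2).
Iteration 3: lev < 2 fails for all current rows; recursion stops.
Total rows emitted: 5.

5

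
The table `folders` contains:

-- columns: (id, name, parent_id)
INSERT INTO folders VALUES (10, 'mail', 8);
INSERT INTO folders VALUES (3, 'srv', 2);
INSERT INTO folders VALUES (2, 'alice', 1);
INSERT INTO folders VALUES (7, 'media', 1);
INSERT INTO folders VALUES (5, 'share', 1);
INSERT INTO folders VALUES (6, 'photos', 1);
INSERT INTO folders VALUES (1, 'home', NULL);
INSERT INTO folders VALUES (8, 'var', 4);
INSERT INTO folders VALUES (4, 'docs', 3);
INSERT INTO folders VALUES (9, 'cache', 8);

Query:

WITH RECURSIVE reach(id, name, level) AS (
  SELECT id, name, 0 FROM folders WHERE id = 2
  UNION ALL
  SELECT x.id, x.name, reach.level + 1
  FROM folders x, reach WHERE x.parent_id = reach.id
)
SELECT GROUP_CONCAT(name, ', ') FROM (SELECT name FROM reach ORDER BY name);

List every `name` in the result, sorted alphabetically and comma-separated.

Base: id=2 (alice) at level 0.
Iteration 1: rows with parent_id in {2} -> srv (id 3, level 1).
Iteration 2: rows with parent_id in {3} -> docs (id 4, level 2).
Iteration 3: rows with parent_id in {4} -> var (id 8, level 3).
Iteration 4: rows with parent_id in {8} -> cache (id 9, level 4), mail (id 10, level 4).
Iteration 5: no rows with parent_id in {9,10}; recursion stops.

alice, cache, docs, mail, srv, var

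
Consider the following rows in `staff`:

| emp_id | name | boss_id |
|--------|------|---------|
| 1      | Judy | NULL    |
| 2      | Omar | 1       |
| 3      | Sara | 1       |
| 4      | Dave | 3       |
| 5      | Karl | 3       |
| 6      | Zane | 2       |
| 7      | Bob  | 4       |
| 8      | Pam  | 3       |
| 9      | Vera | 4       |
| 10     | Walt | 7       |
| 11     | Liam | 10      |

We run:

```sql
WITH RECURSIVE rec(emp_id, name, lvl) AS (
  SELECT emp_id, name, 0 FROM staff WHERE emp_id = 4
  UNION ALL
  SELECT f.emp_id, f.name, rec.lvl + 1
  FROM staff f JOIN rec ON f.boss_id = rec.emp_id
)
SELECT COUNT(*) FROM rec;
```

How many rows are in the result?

Base: emp_id=4 (Dave) at lvl 0.
Iteration 1: rows with boss_id in {4} -> Bob (id 7, lvl 1), Vera (id 9, lvl 1).
Iteration 2: rows with boss_id in {7,9} -> Walt (id 10, lvl 2).
Iteration 3: rows with boss_id in {10} -> Liam (id 11, lvl 3).
Iteration 4: no rows with boss_id in {11}; recursion stops.
Total rows emitted: 5.

5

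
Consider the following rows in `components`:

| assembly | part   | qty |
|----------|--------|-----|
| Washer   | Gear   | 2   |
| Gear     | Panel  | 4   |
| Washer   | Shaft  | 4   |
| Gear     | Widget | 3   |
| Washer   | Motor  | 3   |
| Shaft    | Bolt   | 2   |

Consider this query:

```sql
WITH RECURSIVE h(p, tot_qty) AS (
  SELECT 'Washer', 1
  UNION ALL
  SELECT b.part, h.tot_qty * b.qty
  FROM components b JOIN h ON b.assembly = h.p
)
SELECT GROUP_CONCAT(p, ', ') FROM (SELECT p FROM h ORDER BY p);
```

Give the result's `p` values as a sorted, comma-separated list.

Base: (Washer, tot_qty=1).
Iteration 1: components of {Washer} -> Gear = 1*2 = 2, Motor = 1*3 = 3, Shaft = 1*4 = 4.
Iteration 2: components of {Gear,Motor,Shaft} -> Bolt = 4*2 = 8, Panel = 2*4 = 8, Widget = 2*3 = 6.
Iteration 3: no further components; recursion stops.

Bolt, Gear, Motor, Panel, Shaft, Washer, Widget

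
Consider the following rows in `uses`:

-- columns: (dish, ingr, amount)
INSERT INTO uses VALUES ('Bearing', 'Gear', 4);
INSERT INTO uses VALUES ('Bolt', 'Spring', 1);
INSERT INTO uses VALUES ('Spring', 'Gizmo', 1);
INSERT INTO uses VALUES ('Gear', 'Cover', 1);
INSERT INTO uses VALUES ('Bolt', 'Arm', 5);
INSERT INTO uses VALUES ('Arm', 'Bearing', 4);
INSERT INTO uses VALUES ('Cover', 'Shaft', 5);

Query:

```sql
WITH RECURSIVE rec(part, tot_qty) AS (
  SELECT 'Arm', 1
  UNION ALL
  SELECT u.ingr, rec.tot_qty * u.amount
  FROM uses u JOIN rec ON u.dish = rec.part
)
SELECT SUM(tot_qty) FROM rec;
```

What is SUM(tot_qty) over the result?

Base: (Arm, tot_qty=1).
Iteration 1: components of {Arm} -> Bearing = 1*4 = 4.
Iteration 2: components of {Bearing} -> Gear = 4*4 = 16.
Iteration 3: components of {Gear} -> Cover = 16*1 = 16.
Iteration 4: components of {Cover} -> Shaft = 16*5 = 80.
Iteration 5: no further components; recursion stops.
SUM(tot_qty) = 1 + 4 + 16 + 16 + 80 = 117.

117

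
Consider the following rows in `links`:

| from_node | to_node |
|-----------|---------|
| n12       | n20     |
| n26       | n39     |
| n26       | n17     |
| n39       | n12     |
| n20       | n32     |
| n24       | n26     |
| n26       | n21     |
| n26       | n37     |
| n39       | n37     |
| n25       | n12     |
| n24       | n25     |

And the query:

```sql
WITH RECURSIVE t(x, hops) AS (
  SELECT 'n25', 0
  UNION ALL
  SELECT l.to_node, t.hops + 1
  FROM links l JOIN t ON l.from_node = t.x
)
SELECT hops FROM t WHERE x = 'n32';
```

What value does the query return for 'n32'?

Base: (n25, hops=0).
Iteration 1: edges from {n25} -> (n12, hops=1).
Iteration 2: edges from {n12} -> (n20, hops=2).
Iteration 3: edges from {n20} -> (n32, hops=3).
Iteration 4: no outgoing edges from {n32}; recursion stops.

3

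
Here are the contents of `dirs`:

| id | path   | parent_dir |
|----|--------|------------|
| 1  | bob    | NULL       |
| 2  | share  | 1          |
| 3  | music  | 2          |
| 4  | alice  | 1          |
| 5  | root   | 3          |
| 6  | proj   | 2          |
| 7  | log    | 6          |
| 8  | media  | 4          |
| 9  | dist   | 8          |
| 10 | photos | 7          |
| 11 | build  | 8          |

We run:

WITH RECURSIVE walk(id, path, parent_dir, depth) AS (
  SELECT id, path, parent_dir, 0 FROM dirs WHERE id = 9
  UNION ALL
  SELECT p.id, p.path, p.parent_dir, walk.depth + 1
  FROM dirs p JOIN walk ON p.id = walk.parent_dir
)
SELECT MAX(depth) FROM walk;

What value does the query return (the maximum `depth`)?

3

Base: id=9 (dist), parent_dir=8, depth 0.
Iteration 1: join on id=8 -> media (id 8, parent_dir=4, depth 1).
Iteration 2: join on id=4 -> alice (id 4, parent_dir=1, depth 2).
Iteration 3: join on id=1 -> bob (id 1, parent_dir=NULL, depth 3).
Iteration 4: parent_dir is NULL; no match; recursion stops.
depth values: 0, 1, 2, 3; the maximum is 3.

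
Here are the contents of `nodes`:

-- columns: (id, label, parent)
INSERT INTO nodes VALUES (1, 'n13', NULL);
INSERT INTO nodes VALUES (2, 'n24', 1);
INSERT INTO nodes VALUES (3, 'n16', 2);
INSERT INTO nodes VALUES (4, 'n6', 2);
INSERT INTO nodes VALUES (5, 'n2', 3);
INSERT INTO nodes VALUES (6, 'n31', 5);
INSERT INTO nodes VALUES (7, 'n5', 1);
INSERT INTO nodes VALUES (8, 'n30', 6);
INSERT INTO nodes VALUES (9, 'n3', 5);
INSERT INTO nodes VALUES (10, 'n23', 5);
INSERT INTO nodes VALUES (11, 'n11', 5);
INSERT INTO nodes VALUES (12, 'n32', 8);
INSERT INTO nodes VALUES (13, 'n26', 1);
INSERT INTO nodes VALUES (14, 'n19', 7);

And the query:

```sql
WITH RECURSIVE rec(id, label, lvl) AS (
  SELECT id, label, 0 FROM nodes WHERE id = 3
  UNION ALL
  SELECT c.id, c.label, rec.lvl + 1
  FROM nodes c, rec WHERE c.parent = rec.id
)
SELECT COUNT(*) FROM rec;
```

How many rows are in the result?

Base: id=3 (n16) at lvl 0.
Iteration 1: rows with parent in {3} -> n2 (id 5, lvl 1).
Iteration 2: rows with parent in {5} -> n31 (id 6, lvl 2), n3 (id 9, lvl 2), n23 (id 10, lvl 2), n11 (id 11, lvl 2).
Iteration 3: rows with parent in {6,9,10,11} -> n30 (id 8, lvl 3).
Iteration 4: rows with parent in {8} -> n32 (id 12, lvl 4).
Iteration 5: no rows with parent in {12}; recursion stops.
Total rows emitted: 8.

8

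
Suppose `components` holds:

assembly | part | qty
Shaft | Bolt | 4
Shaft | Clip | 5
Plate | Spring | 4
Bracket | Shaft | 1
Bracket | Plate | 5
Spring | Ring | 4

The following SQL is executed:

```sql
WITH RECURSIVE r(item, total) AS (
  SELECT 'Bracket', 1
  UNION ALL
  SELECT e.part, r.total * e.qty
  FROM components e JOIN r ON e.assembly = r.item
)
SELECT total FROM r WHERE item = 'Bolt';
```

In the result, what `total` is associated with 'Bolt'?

4

Base: (Bracket, total=1).
Iteration 1: components of {Bracket} -> Plate = 1*5 = 5, Shaft = 1*1 = 1.
Iteration 2: components of {Plate,Shaft} -> Bolt = 1*4 = 4, Clip = 1*5 = 5, Spring = 5*4 = 20.
Iteration 3: components of {Bolt,Clip,Spring} -> Ring = 20*4 = 80.
Iteration 4: no further components; recursion stops.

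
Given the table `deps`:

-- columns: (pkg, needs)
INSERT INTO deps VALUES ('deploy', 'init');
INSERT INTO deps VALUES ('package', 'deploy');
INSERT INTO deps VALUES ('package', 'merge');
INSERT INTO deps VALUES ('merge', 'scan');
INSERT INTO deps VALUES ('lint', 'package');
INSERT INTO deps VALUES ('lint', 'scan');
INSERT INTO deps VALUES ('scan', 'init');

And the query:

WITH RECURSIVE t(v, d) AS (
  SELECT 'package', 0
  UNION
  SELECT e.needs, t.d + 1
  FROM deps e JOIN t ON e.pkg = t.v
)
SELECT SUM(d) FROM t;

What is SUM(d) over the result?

Base: (package, d=0).
Iteration 1: edges from {package} -> (deploy, d=1), (merge, d=1).
Iteration 2: edges from {deploy,merge} -> (init, d=2), (scan, d=2).
Iteration 3: edges from {init,scan} -> (init, d=3).
Iteration 4: no outgoing edges from {init}; recursion stops.
SUM(d) = 0 + 1 + 1 + 2 + 2 + 3 = 9.

9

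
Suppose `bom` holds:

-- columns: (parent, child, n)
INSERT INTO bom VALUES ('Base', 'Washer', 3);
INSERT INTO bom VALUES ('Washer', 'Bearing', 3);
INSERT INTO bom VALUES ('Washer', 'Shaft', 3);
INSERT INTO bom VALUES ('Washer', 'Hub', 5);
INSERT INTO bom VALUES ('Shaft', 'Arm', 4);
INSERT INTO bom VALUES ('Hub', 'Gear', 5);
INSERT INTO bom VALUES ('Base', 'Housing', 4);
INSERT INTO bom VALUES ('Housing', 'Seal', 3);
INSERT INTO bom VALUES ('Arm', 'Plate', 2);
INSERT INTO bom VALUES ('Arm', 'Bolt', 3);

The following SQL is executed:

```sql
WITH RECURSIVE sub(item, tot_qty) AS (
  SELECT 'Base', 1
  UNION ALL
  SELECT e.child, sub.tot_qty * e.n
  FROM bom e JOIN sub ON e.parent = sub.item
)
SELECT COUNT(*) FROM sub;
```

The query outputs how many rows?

11

Base: (Base, tot_qty=1).
Iteration 1: components of {Base} -> Housing = 1*4 = 4, Washer = 1*3 = 3.
Iteration 2: components of {Housing,Washer} -> Bearing = 3*3 = 9, Hub = 3*5 = 15, Seal = 4*3 = 12, Shaft = 3*3 = 9.
Iteration 3: components of {Bearing,Hub,Seal,Shaft} -> Arm = 9*4 = 36, Gear = 15*5 = 75.
Iteration 4: components of {Arm,Gear} -> Bolt = 36*3 = 108, Plate = 36*2 = 72.
Iteration 5: no further components; recursion stops.
Total rows emitted: 11.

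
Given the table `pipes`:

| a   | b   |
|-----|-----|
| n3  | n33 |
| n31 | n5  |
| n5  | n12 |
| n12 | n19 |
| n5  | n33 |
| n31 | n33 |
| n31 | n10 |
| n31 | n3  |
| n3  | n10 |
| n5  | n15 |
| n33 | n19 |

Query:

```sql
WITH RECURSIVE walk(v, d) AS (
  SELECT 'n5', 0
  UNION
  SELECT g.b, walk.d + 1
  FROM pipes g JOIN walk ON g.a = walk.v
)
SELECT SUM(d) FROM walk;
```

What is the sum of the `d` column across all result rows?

Base: (n5, d=0).
Iteration 1: edges from {n5} -> (n12, d=1), (n15, d=1), (n33, d=1).
Iteration 2: edges from {n12,n15,n33} -> (n19, d=2). [UNION drops 1 duplicate row(s)]
Iteration 3: no outgoing edges from {n19}; recursion stops.
SUM(d) = 0 + 1 + 1 + 1 + 2 = 5.

5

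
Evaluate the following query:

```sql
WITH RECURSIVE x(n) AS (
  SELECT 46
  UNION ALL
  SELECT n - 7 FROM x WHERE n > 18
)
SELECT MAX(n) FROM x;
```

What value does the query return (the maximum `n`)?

Base: n=46.
Iteration 1: 46 > 18 holds -> n = 46 - 7 = 39.
Iteration 2: 39 > 18 holds -> n = 39 - 7 = 32.
Iteration 3: 32 > 18 holds -> n = 32 - 7 = 25.
Iteration 4: 25 > 18 holds -> n = 25 - 7 = 18.
Iteration 5: 18 > 18 fails; recursion stops.
n values: 46, 39, 32, 25, 18; the maximum is 46.

46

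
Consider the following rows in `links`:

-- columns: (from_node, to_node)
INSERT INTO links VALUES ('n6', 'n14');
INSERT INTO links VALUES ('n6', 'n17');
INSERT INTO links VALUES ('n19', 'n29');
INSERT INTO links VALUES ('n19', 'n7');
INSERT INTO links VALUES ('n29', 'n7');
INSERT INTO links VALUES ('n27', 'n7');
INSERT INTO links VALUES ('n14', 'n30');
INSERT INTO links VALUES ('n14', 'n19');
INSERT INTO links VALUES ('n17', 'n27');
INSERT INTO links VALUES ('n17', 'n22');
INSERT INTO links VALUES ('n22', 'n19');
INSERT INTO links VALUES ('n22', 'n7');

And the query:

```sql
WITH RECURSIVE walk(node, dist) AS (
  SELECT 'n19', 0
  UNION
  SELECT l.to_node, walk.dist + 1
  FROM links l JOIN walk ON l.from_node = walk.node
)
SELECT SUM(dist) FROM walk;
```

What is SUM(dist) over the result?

4

Base: (n19, dist=0).
Iteration 1: edges from {n19} -> (n29, dist=1), (n7, dist=1).
Iteration 2: edges from {n29,n7} -> (n7, dist=2).
Iteration 3: no outgoing edges from {n7}; recursion stops.
SUM(dist) = 0 + 1 + 1 + 2 = 4.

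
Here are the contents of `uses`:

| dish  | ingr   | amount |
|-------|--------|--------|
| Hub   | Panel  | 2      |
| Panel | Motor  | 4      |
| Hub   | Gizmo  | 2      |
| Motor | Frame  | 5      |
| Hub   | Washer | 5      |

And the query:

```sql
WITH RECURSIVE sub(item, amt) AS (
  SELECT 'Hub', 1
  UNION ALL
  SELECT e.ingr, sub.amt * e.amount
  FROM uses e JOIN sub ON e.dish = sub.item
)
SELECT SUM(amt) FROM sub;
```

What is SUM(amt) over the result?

58

Base: (Hub, amt=1).
Iteration 1: components of {Hub} -> Gizmo = 1*2 = 2, Panel = 1*2 = 2, Washer = 1*5 = 5.
Iteration 2: components of {Gizmo,Panel,Washer} -> Motor = 2*4 = 8.
Iteration 3: components of {Motor} -> Frame = 8*5 = 40.
Iteration 4: no further components; recursion stops.
SUM(amt) = 1 + 2 + 2 + 5 + 8 + 40 = 58.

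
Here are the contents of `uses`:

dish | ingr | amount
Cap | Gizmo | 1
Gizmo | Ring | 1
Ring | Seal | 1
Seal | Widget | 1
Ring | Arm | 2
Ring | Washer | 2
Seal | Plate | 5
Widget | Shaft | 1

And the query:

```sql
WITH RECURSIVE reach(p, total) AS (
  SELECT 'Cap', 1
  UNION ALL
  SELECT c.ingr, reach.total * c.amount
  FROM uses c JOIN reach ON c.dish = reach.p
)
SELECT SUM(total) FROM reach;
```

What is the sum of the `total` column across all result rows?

Base: (Cap, total=1).
Iteration 1: components of {Cap} -> Gizmo = 1*1 = 1.
Iteration 2: components of {Gizmo} -> Ring = 1*1 = 1.
Iteration 3: components of {Ring} -> Arm = 1*2 = 2, Seal = 1*1 = 1, Washer = 1*2 = 2.
Iteration 4: components of {Arm,Seal,Washer} -> Plate = 1*5 = 5, Widget = 1*1 = 1.
Iteration 5: components of {Plate,Widget} -> Shaft = 1*1 = 1.
Iteration 6: no further components; recursion stops.
SUM(total) = 1 + 1 + 1 + 1 + 2 + 2 + 1 + 5 + 1 = 15.

15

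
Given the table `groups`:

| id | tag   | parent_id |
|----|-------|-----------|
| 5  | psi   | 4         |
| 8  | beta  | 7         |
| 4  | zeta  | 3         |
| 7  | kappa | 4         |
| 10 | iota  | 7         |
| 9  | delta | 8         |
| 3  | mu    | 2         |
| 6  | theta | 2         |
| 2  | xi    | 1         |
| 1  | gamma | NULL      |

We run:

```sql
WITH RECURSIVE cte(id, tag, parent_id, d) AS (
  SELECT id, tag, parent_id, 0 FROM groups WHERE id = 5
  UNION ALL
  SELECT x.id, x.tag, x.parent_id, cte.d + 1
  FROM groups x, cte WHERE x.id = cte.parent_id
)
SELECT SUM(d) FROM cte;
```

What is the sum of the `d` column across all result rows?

Base: id=5 (psi), parent_id=4, d 0.
Iteration 1: join on id=4 -> zeta (id 4, parent_id=3, d 1).
Iteration 2: join on id=3 -> mu (id 3, parent_id=2, d 2).
Iteration 3: join on id=2 -> xi (id 2, parent_id=1, d 3).
Iteration 4: join on id=1 -> gamma (id 1, parent_id=NULL, d 4).
Iteration 5: parent_id is NULL; no match; recursion stops.
SUM(d) = 0 + 1 + 2 + 3 + 4 = 10.

10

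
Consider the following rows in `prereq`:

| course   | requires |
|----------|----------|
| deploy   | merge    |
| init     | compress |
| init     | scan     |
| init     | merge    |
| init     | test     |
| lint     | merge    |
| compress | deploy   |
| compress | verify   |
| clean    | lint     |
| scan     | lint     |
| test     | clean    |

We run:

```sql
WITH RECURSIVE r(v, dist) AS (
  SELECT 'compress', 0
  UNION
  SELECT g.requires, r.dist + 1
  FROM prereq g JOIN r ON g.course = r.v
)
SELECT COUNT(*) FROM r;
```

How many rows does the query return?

4

Base: (compress, dist=0).
Iteration 1: edges from {compress} -> (deploy, dist=1), (verify, dist=1).
Iteration 2: edges from {deploy,verify} -> (merge, dist=2).
Iteration 3: no outgoing edges from {merge}; recursion stops.
Total rows emitted: 4.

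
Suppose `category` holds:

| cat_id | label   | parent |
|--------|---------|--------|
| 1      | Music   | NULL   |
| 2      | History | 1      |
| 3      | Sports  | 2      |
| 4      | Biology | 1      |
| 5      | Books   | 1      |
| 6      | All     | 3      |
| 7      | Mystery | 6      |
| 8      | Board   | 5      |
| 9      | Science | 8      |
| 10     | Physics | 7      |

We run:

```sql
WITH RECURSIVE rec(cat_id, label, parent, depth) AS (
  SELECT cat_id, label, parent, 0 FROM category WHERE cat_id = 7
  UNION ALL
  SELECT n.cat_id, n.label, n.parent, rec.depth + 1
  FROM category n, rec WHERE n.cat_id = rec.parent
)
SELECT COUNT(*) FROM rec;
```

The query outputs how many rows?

Base: cat_id=7 (Mystery), parent=6, depth 0.
Iteration 1: join on cat_id=6 -> All (id 6, parent=3, depth 1).
Iteration 2: join on cat_id=3 -> Sports (id 3, parent=2, depth 2).
Iteration 3: join on cat_id=2 -> History (id 2, parent=1, depth 3).
Iteration 4: join on cat_id=1 -> Music (id 1, parent=NULL, depth 4).
Iteration 5: parent is NULL; no match; recursion stops.
Total rows emitted: 5.

5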